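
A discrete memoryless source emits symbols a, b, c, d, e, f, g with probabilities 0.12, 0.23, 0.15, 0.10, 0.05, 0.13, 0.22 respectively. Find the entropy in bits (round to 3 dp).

H = −Σ pᵢ log₂ pᵢ.
−0.12·log₂(0.12) = 0.3671
−0.23·log₂(0.23) = 0.4877
−0.15·log₂(0.15) = 0.4105
−0.10·log₂(0.10) = 0.3322
−0.05·log₂(0.05) = 0.2161
−0.13·log₂(0.13) = 0.3826
−0.22·log₂(0.22) = 0.4806
Sum ≈ 2.6768 → 2.677 bits.

2.677 bits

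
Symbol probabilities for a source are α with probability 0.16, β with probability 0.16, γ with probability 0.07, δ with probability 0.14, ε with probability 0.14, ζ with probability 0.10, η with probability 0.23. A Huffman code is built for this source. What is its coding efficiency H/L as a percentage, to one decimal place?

98.5%

Entropy H = −Σ p log₂ p ≈ 2.7287 bits.
Huffman merges: 7/100+1/10→17/100; 7/50+7/50→7/25; 4/25+4/25→8/25; 17/100+23/100→2/5; 7/25+8/25→3/5; 2/5+3/5→1. L = 277/100 ≈ 2.7700.
Efficiency = H/L = 2.7287/2.7700 = 98.5%.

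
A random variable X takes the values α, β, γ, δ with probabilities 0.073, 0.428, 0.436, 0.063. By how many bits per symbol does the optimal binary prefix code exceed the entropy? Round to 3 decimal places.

Entropy H = −Σ p log₂ p ≈ 1.5731 bits.
Huffman merges: 63/1000+73/1000→17/125; 17/125+107/250→141/250; 109/250+141/250→1. L = 17/10 ≈ 1.7000.
L − H = 1.7000 − 1.5731 = 0.127 bits.

0.127 bits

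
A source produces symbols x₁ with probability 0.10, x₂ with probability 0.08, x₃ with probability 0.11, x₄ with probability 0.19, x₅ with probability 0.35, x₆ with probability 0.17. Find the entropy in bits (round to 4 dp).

2.3939 bits

H = −Σ pᵢ log₂ pᵢ.
−0.10·log₂(0.10) = 0.3322
−0.08·log₂(0.08) = 0.2915
−0.11·log₂(0.11) = 0.3503
−0.19·log₂(0.19) = 0.4552
−0.35·log₂(0.35) = 0.5301
−0.17·log₂(0.17) = 0.4346
Sum ≈ 2.3939 → 2.3939 bits.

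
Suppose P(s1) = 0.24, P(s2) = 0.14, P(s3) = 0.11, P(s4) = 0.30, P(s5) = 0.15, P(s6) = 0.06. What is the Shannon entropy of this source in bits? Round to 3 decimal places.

H = −Σ pᵢ log₂ pᵢ.
−0.24·log₂(0.24) = 0.4941
−0.14·log₂(0.14) = 0.3971
−0.11·log₂(0.11) = 0.3503
−0.30·log₂(0.30) = 0.5211
−0.15·log₂(0.15) = 0.4105
−0.06·log₂(0.06) = 0.2435
Sum ≈ 2.4167 → 2.417 bits.

2.417 bits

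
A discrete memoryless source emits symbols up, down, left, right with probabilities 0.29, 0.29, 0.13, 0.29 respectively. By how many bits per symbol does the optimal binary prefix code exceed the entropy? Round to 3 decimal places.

0.064 bits

Entropy H = −Σ p log₂ p ≈ 1.9364 bits.
Huffman merges: 13/100+29/100→21/50; 29/100+29/100→29/50; 21/50+29/50→1. L = 2 ≈ 2.0000.
L − H = 2.0000 − 1.9364 = 0.064 bits.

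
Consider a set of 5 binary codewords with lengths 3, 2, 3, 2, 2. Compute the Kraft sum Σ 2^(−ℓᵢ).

With common denominator 2^3 = 8: Σ 2^(−ℓᵢ) = 1/8 + 2/8 + 1/8 + 2/8 + 2/8 = 8/8 = 1.

1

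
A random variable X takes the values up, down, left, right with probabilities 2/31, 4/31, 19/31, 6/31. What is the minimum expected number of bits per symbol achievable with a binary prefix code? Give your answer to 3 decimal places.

1.581 bits/symbol

Repeatedly combine the two least-probable nodes; the expected code length is the sum of the merged weights.
merge 2/31 + 4/31 → 6/31
merge 6/31 + 6/31 → 12/31
merge 12/31 + 19/31 → 1
L = 6/31 + 12/31 + 1 = 49/31 ≈ 1.581 bits/symbol.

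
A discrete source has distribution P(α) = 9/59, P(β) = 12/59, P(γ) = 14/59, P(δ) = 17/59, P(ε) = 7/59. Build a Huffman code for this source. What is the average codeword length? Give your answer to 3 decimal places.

2.271 bits/symbol

Repeatedly combine the two least-probable nodes; the expected code length is the sum of the merged weights.
merge 7/59 + 9/59 → 16/59
merge 12/59 + 14/59 → 26/59
merge 16/59 + 17/59 → 33/59
merge 26/59 + 33/59 → 1
L = 16/59 + 26/59 + 33/59 + 1 = 134/59 ≈ 2.271 bits/symbol.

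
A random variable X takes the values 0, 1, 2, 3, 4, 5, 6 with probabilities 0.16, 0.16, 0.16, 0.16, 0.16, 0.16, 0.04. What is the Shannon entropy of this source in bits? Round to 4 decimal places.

2.7239 bits

H = −Σ pᵢ log₂ pᵢ.
−0.16·log₂(0.16) = 0.4230
−0.16·log₂(0.16) = 0.4230
−0.16·log₂(0.16) = 0.4230
−0.16·log₂(0.16) = 0.4230
−0.16·log₂(0.16) = 0.4230
−0.16·log₂(0.16) = 0.4230
−0.04·log₂(0.04) = 0.1858
Sum ≈ 2.7239 → 2.7239 bits.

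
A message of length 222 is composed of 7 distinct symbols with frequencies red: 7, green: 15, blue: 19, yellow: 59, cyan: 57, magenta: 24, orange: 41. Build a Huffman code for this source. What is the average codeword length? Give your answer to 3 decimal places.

Probabilities are the counts divided by 222.
Repeatedly combine the two least-probable nodes; the expected code length is the sum of the merged weights.
merge 7/222 + 5/74 → 11/111
merge 19/222 + 11/111 → 41/222
merge 4/37 + 41/222 → 65/222
merge 41/222 + 19/74 → 49/111
merge 59/222 + 65/222 → 62/111
merge 49/111 + 62/111 → 1
L = 11/111 + 41/222 + 65/222 + 49/111 + 62/111 + 1 = 286/111 ≈ 2.577 bits/symbol.

2.577 bits/symbol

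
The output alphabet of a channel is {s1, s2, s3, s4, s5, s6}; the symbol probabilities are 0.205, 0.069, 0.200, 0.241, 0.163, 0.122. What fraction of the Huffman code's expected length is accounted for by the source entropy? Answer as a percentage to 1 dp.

Entropy H = −Σ p log₂ p ≈ 2.4908 bits.
Huffman merges: 69/1000+61/500→191/1000; 163/1000+191/1000→177/500; 1/5+41/200→81/200; 241/1000+177/500→119/200; 81/200+119/200→1. L = 509/200 ≈ 2.5450.
Efficiency = H/L = 2.4908/2.5450 = 97.9%.

97.9%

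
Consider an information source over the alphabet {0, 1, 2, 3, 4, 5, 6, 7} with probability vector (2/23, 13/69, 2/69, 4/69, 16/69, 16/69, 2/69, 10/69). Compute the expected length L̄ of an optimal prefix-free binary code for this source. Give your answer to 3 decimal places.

Repeatedly combine the two least-probable nodes; the expected code length is the sum of the merged weights.
merge 2/69 + 2/69 → 4/69
merge 4/69 + 4/69 → 8/69
merge 2/23 + 8/69 → 14/69
merge 10/69 + 13/69 → 1/3
merge 14/69 + 16/69 → 10/23
merge 16/69 + 1/3 → 13/23
merge 10/23 + 13/23 → 1
L = 4/69 + 8/69 + 14/69 + 1/3 + 10/23 + 13/23 + 1 = 187/69 ≈ 2.710 bits/symbol.

2.710 bits/symbol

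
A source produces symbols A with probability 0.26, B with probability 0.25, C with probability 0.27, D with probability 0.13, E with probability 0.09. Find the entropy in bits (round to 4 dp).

H = −Σ pᵢ log₂ pᵢ.
−0.26·log₂(0.26) = 0.5053
−0.25·log₂(0.25) = 0.5000
−0.27·log₂(0.27) = 0.5100
−0.13·log₂(0.13) = 0.3826
−0.09·log₂(0.09) = 0.3127
Sum ≈ 2.2106 → 2.2106 bits.

2.2106 bits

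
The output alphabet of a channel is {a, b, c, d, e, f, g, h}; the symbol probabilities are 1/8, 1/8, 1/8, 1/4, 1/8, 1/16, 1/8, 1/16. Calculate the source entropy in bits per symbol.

Each probability is a power of 1/2, so log₂(1/p) is an integer.
H = Σ p·log₂(1/p) = 1/8·3 + 1/8·3 + 1/8·3 + 1/4·2 + 1/8·3 + 1/16·4 + 1/8·3 + 1/16·4 = 2.875 bits.

2.875 bits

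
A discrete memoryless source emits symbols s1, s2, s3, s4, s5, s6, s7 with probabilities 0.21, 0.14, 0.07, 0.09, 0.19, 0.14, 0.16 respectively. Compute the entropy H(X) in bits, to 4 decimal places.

H = −Σ pᵢ log₂ pᵢ.
−0.21·log₂(0.21) = 0.4728
−0.14·log₂(0.14) = 0.3971
−0.07·log₂(0.07) = 0.2686
−0.09·log₂(0.09) = 0.3127
−0.19·log₂(0.19) = 0.4552
−0.14·log₂(0.14) = 0.3971
−0.16·log₂(0.16) = 0.4230
Sum ≈ 2.7265 → 2.7265 bits.

2.7265 bits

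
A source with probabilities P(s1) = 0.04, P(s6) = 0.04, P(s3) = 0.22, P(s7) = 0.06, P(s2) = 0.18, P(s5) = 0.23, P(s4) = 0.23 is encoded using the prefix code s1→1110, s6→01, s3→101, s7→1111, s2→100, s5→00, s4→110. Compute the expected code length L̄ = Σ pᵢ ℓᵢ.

L̄ = Σ pᵢ·ℓᵢ = 0.04·4 + 0.04·2 + 0.22·3 + 0.06·4 + 0.18·3 + 0.23·2 + 0.23·3 = 2.83 bits/symbol.

2.83 bits/symbol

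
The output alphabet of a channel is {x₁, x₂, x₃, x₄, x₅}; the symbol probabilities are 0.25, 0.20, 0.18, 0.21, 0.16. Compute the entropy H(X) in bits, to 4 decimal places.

2.3055 bits

H = −Σ pᵢ log₂ pᵢ.
−0.25·log₂(0.25) = 0.5000
−0.20·log₂(0.20) = 0.4644
−0.18·log₂(0.18) = 0.4453
−0.21·log₂(0.21) = 0.4728
−0.16·log₂(0.16) = 0.4230
Sum ≈ 2.3055 → 2.3055 bits.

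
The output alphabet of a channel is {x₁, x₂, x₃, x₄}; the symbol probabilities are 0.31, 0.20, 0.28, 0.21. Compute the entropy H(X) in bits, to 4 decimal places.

H = −Σ pᵢ log₂ pᵢ.
−0.31·log₂(0.31) = 0.5238
−0.20·log₂(0.20) = 0.4644
−0.28·log₂(0.28) = 0.5142
−0.21·log₂(0.21) = 0.4728
Sum ≈ 1.9752 → 1.9752 bits.

1.9752 bits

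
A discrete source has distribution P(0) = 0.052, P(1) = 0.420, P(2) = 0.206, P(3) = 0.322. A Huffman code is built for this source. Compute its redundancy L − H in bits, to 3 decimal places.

0.095 bits

Entropy H = −Σ p log₂ p ≈ 1.7434 bits.
Huffman merges: 13/250+103/500→129/500; 129/500+161/500→29/50; 21/50+29/50→1. L = 919/500 ≈ 1.8380.
L − H = 1.8380 − 1.7434 = 0.095 bits.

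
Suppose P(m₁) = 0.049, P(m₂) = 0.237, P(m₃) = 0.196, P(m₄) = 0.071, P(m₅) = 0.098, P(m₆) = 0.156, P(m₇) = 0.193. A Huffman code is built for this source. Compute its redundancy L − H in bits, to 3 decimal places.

0.045 bits

Entropy H = −Σ p log₂ p ≈ 2.6418 bits.
Huffman merges: 49/1000+71/1000→3/25; 49/500+3/25→109/500; 39/250+193/1000→349/1000; 49/250+109/500→207/500; 237/1000+349/1000→293/500; 207/500+293/500→1. L = 2687/1000 ≈ 2.6870.
L − H = 2.6870 − 2.6418 = 0.045 bits.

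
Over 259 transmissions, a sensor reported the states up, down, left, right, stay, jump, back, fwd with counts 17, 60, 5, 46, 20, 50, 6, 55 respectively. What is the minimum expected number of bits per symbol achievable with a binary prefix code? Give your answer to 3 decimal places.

Probabilities are the counts divided by 259.
Repeatedly combine the two least-probable nodes; the expected code length is the sum of the merged weights.
merge 5/259 + 6/259 → 11/259
merge 11/259 + 17/259 → 4/37
merge 20/259 + 4/37 → 48/259
merge 46/259 + 48/259 → 94/259
merge 50/259 + 55/259 → 15/37
merge 60/259 + 94/259 → 22/37
merge 15/37 + 22/37 → 1
L = 11/259 + 4/37 + 48/259 + 94/259 + 15/37 + 22/37 + 1 = 699/259 ≈ 2.699 bits/symbol.

2.699 bits/symbol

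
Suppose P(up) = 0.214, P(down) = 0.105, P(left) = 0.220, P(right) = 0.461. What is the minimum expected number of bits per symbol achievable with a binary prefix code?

1.858 bits/symbol

Repeatedly combine the two least-probable nodes; the expected code length is the sum of the merged weights.
merge 21/200 + 107/500 → 319/1000
merge 11/50 + 319/1000 → 539/1000
merge 461/1000 + 539/1000 → 1
L = 319/1000 + 539/1000 + 1 = 929/500 = 1.858 bits/symbol.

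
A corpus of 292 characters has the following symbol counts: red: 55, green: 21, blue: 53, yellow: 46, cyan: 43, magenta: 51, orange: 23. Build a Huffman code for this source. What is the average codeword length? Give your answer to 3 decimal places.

Probabilities are the counts divided by 292.
Repeatedly combine the two least-probable nodes; the expected code length is the sum of the merged weights.
merge 21/292 + 23/292 → 11/73
merge 43/292 + 11/73 → 87/292
merge 23/146 + 51/292 → 97/292
merge 53/292 + 55/292 → 27/73
merge 87/292 + 97/292 → 46/73
merge 27/73 + 46/73 → 1
L = 11/73 + 87/292 + 97/292 + 27/73 + 46/73 + 1 = 203/73 ≈ 2.781 bits/symbol.

2.781 bits/symbol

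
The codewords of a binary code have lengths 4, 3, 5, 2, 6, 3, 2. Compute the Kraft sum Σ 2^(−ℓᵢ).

With common denominator 2^6 = 64: Σ 2^(−ℓᵢ) = 4/64 + 8/64 + 2/64 + 16/64 + 1/64 + 8/64 + 16/64 = 55/64 = 0.859375.

0.859375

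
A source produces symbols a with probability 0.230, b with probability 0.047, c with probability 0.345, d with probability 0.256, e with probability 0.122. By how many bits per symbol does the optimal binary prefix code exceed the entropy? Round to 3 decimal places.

0.071 bits

Entropy H = −Σ p log₂ p ≈ 2.0982 bits.
Huffman merges: 47/1000+61/500→169/1000; 169/1000+23/100→399/1000; 32/125+69/200→601/1000; 399/1000+601/1000→1. L = 2169/1000 ≈ 2.1690.
L − H = 2.1690 − 2.0982 = 0.071 bits.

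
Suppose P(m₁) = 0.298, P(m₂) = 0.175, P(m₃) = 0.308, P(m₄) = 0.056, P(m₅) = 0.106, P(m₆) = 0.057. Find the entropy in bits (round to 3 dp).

H = −Σ pᵢ log₂ pᵢ.
−0.298·log₂(0.298) = 0.5205
−0.175·log₂(0.175) = 0.4401
−0.308·log₂(0.308) = 0.5233
−0.056·log₂(0.056) = 0.2329
−0.106·log₂(0.106) = 0.3432
−0.057·log₂(0.057) = 0.2356
Sum ≈ 2.2955 → 2.295 bits.

2.295 bits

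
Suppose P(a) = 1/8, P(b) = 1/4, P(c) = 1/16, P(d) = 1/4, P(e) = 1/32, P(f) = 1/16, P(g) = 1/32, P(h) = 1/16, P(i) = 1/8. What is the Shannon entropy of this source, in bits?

2.8125 bits

Each probability is a power of 1/2, so log₂(1/p) is an integer.
H = Σ p·log₂(1/p) = 1/8·3 + 1/4·2 + 1/16·4 + 1/4·2 + 1/32·5 + 1/16·4 + 1/32·5 + 1/16·4 + 1/8·3 = 2.8125 bits.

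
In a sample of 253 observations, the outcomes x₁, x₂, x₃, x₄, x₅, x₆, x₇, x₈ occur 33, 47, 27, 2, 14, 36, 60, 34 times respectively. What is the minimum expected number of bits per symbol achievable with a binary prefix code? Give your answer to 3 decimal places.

Probabilities are the counts divided by 253.
Repeatedly combine the two least-probable nodes; the expected code length is the sum of the merged weights.
merge 2/253 + 14/253 → 16/253
merge 16/253 + 27/253 → 43/253
merge 3/23 + 34/253 → 67/253
merge 36/253 + 43/253 → 79/253
merge 47/253 + 60/253 → 107/253
merge 67/253 + 79/253 → 146/253
merge 107/253 + 146/253 → 1
L = 16/253 + 43/253 + 67/253 + 79/253 + 107/253 + 146/253 + 1 = 711/253 ≈ 2.810 bits/symbol.

2.810 bits/symbol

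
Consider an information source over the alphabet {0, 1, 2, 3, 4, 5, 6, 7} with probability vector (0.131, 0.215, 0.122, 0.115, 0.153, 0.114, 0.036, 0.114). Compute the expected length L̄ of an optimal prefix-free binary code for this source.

Repeatedly combine the two least-probable nodes; the expected code length is the sum of the merged weights.
merge 9/250 + 57/500 → 3/20
merge 57/500 + 23/200 → 229/1000
merge 61/500 + 131/1000 → 253/1000
merge 3/20 + 153/1000 → 303/1000
merge 43/200 + 229/1000 → 111/250
merge 253/1000 + 303/1000 → 139/250
merge 111/250 + 139/250 → 1
L = 3/20 + 229/1000 + 253/1000 + 303/1000 + 111/250 + 139/250 + 1 = 587/200 = 2.935 bits/symbol.

2.935 bits/symbol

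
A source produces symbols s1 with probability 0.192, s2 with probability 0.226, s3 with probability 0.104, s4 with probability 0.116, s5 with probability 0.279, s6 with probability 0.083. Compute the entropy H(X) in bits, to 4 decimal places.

2.4540 bits

H = −Σ pᵢ log₂ pᵢ.
−0.192·log₂(0.192) = 0.4571
−0.226·log₂(0.226) = 0.4849
−0.104·log₂(0.104) = 0.3396
−0.116·log₂(0.116) = 0.3605
−0.279·log₂(0.279) = 0.5138
−0.083·log₂(0.083) = 0.2980
Sum ≈ 2.4540 → 2.4540 bits.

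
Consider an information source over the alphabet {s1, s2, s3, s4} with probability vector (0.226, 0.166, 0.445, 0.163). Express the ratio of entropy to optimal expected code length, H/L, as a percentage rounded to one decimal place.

98.8%

Entropy H = −Σ p log₂ p ≈ 1.8614 bits.
Huffman merges: 163/1000+83/500→329/1000; 113/500+329/1000→111/200; 89/200+111/200→1. L = 471/250 ≈ 1.8840.
Efficiency = H/L = 1.8614/1.8840 = 98.8%.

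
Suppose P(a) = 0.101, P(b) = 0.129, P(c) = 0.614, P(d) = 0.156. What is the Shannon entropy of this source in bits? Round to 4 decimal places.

H = −Σ pᵢ log₂ pᵢ.
−0.101·log₂(0.101) = 0.3341
−0.129·log₂(0.129) = 0.3811
−0.614·log₂(0.614) = 0.4321
−0.156·log₂(0.156) = 0.4181
Sum ≈ 1.5654 → 1.5654 bits.

1.5654 bits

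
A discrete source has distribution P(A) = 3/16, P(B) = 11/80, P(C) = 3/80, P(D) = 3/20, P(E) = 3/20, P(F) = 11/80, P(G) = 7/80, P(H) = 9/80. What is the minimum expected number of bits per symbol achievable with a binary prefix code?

2.9375 bits/symbol

Repeatedly combine the two least-probable nodes; the expected code length is the sum of the merged weights.
merge 3/80 + 7/80 → 1/8
merge 9/80 + 1/8 → 19/80
merge 11/80 + 11/80 → 11/40
merge 3/20 + 3/20 → 3/10
merge 3/16 + 19/80 → 17/40
merge 11/40 + 3/10 → 23/40
merge 17/40 + 23/40 → 1
L = 1/8 + 19/80 + 11/40 + 3/10 + 17/40 + 23/40 + 1 = 47/16 = 2.9375 bits/symbol.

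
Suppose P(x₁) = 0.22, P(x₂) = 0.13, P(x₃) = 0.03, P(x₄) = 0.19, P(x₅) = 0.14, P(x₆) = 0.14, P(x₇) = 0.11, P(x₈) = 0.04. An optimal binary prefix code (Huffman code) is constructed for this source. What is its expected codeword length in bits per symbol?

2.84 bits/symbol

Repeatedly combine the two least-probable nodes; the expected code length is the sum of the merged weights.
merge 3/100 + 1/25 → 7/100
merge 7/100 + 11/100 → 9/50
merge 13/100 + 7/50 → 27/100
merge 7/50 + 9/50 → 8/25
merge 19/100 + 11/50 → 41/100
merge 27/100 + 8/25 → 59/100
merge 41/100 + 59/100 → 1
L = 7/100 + 9/50 + 27/100 + 8/25 + 41/100 + 59/100 + 1 = 71/25 = 2.84 bits/symbol.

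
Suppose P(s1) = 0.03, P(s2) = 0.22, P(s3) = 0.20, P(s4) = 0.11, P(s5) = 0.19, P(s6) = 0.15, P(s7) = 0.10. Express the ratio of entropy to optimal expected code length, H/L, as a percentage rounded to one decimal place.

97.6%

Entropy H = −Σ p log₂ p ≈ 2.6450 bits.
Huffman merges: 3/100+1/10→13/100; 11/100+13/100→6/25; 3/20+19/100→17/50; 1/5+11/50→21/50; 6/25+17/50→29/50; 21/50+29/50→1. L = 271/100 ≈ 2.7100.
Efficiency = H/L = 2.6450/2.7100 = 97.6%.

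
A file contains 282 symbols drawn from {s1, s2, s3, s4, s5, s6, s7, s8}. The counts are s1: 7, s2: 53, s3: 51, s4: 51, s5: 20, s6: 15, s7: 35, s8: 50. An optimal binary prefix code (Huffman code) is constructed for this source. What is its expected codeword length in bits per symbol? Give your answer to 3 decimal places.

2.858 bits/symbol

Probabilities are the counts divided by 282.
Repeatedly combine the two least-probable nodes; the expected code length is the sum of the merged weights.
merge 7/282 + 5/94 → 11/141
merge 10/141 + 11/141 → 7/47
merge 35/282 + 7/47 → 77/282
merge 25/141 + 17/94 → 101/282
merge 17/94 + 53/282 → 52/141
merge 77/282 + 101/282 → 89/141
merge 52/141 + 89/141 → 1
L = 11/141 + 7/47 + 77/282 + 101/282 + 52/141 + 89/141 + 1 = 403/141 ≈ 2.858 bits/symbol.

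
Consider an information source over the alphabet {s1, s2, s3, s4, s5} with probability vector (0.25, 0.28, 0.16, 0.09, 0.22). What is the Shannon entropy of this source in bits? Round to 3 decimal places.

2.230 bits

H = −Σ pᵢ log₂ pᵢ.
−0.25·log₂(0.25) = 0.5000
−0.28·log₂(0.28) = 0.5142
−0.16·log₂(0.16) = 0.4230
−0.09·log₂(0.09) = 0.3127
−0.22·log₂(0.22) = 0.4806
Sum ≈ 2.2305 → 2.230 bits.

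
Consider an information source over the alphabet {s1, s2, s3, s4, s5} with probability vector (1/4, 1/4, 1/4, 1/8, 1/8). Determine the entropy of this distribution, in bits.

2.25 bits

Each probability is a power of 1/2, so log₂(1/p) is an integer.
H = Σ p·log₂(1/p) = 1/4·2 + 1/4·2 + 1/4·2 + 1/8·3 + 1/8·3 = 2.25 bits.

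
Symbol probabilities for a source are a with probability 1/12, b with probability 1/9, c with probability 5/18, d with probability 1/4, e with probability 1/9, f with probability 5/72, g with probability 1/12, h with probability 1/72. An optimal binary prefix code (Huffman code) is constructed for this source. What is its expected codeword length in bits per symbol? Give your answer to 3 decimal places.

Repeatedly combine the two least-probable nodes; the expected code length is the sum of the merged weights.
merge 1/72 + 5/72 → 1/12
merge 1/12 + 1/12 → 1/6
merge 1/12 + 1/9 → 7/36
merge 1/9 + 1/6 → 5/18
merge 7/36 + 1/4 → 4/9
merge 5/18 + 5/18 → 5/9
merge 4/9 + 5/9 → 1
L = 1/12 + 1/6 + 7/36 + 5/18 + 4/9 + 5/9 + 1 = 49/18 ≈ 2.722 bits/symbol.

2.722 bits/symbol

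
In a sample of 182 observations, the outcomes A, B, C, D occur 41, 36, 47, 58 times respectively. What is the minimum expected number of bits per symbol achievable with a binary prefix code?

Probabilities are the counts divided by 182.
Repeatedly combine the two least-probable nodes; the expected code length is the sum of the merged weights.
merge 18/91 + 41/182 → 11/26
merge 47/182 + 29/91 → 15/26
merge 11/26 + 15/26 → 1
L = 11/26 + 15/26 + 1 = 2 bits/symbol.

2 bits/symbol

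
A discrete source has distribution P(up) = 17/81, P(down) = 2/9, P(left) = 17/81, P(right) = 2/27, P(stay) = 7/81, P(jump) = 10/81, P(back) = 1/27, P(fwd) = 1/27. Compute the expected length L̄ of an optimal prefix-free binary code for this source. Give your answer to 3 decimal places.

2.790 bits/symbol

Repeatedly combine the two least-probable nodes; the expected code length is the sum of the merged weights.
merge 1/27 + 1/27 → 2/27
merge 2/27 + 2/27 → 4/27
merge 7/81 + 10/81 → 17/81
merge 4/27 + 17/81 → 29/81
merge 17/81 + 17/81 → 34/81
merge 2/9 + 29/81 → 47/81
merge 34/81 + 47/81 → 1
L = 2/27 + 4/27 + 17/81 + 29/81 + 34/81 + 47/81 + 1 = 226/81 ≈ 2.790 bits/symbol.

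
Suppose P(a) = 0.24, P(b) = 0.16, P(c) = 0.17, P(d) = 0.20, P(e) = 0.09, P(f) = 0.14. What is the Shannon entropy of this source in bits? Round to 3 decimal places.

H = −Σ pᵢ log₂ pᵢ.
−0.24·log₂(0.24) = 0.4941
−0.16·log₂(0.16) = 0.4230
−0.17·log₂(0.17) = 0.4346
−0.20·log₂(0.20) = 0.4644
−0.09·log₂(0.09) = 0.3127
−0.14·log₂(0.14) = 0.3971
Sum ≈ 2.5259 → 2.526 bits.

2.526 bits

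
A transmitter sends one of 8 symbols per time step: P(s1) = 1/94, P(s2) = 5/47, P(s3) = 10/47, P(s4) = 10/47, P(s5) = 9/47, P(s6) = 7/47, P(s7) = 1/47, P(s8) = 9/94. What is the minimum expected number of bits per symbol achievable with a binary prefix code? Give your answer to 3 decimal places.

Repeatedly combine the two least-probable nodes; the expected code length is the sum of the merged weights.
merge 1/94 + 1/47 → 3/94
merge 3/94 + 9/94 → 6/47
merge 5/47 + 6/47 → 11/47
merge 7/47 + 9/47 → 16/47
merge 10/47 + 10/47 → 20/47
merge 11/47 + 16/47 → 27/47
merge 20/47 + 27/47 → 1
L = 3/94 + 6/47 + 11/47 + 16/47 + 20/47 + 27/47 + 1 = 257/94 ≈ 2.734 bits/symbol.

2.734 bits/symbol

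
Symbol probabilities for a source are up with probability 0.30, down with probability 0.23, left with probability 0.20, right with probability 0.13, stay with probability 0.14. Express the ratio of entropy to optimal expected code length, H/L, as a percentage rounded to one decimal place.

Entropy H = −Σ p log₂ p ≈ 2.2529 bits.
Huffman merges: 13/100+7/50→27/100; 1/5+23/100→43/100; 27/100+3/10→57/100; 43/100+57/100→1. L = 227/100 ≈ 2.2700.
Efficiency = H/L = 2.2529/2.2700 = 99.2%.

99.2%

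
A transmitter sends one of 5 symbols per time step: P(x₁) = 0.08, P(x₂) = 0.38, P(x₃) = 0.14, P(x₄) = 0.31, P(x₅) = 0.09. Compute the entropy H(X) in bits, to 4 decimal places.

H = −Σ pᵢ log₂ pᵢ.
−0.08·log₂(0.08) = 0.2915
−0.38·log₂(0.38) = 0.5305
−0.14·log₂(0.14) = 0.3971
−0.31·log₂(0.31) = 0.5238
−0.09·log₂(0.09) = 0.3127
Sum ≈ 2.0555 → 2.0555 bits.

2.0555 bits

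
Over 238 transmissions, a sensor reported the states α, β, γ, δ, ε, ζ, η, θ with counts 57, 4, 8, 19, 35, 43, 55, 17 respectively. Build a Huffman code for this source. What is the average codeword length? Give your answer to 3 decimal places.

Probabilities are the counts divided by 238.
Repeatedly combine the two least-probable nodes; the expected code length is the sum of the merged weights.
merge 2/119 + 4/119 → 6/119
merge 6/119 + 1/14 → 29/238
merge 19/238 + 29/238 → 24/119
merge 5/34 + 43/238 → 39/119
merge 24/119 + 55/238 → 103/238
merge 57/238 + 39/119 → 135/238
merge 103/238 + 135/238 → 1
L = 6/119 + 29/238 + 24/119 + 39/119 + 103/238 + 135/238 + 1 = 643/238 ≈ 2.702 bits/symbol.

2.702 bits/symbol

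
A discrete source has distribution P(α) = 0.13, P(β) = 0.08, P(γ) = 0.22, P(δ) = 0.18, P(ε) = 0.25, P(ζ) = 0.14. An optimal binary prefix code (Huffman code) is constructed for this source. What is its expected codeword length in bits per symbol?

2.53 bits/symbol

Repeatedly combine the two least-probable nodes; the expected code length is the sum of the merged weights.
merge 2/25 + 13/100 → 21/100
merge 7/50 + 9/50 → 8/25
merge 21/100 + 11/50 → 43/100
merge 1/4 + 8/25 → 57/100
merge 43/100 + 57/100 → 1
L = 21/100 + 8/25 + 43/100 + 57/100 + 1 = 253/100 = 2.53 bits/symbol.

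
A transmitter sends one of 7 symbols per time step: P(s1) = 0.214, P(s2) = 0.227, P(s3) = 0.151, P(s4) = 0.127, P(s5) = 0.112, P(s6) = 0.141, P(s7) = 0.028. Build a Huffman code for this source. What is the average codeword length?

Repeatedly combine the two least-probable nodes; the expected code length is the sum of the merged weights.
merge 7/250 + 14/125 → 7/50
merge 127/1000 + 7/50 → 267/1000
merge 141/1000 + 151/1000 → 73/250
merge 107/500 + 227/1000 → 441/1000
merge 267/1000 + 73/250 → 559/1000
merge 441/1000 + 559/1000 → 1
L = 7/50 + 267/1000 + 73/250 + 441/1000 + 559/1000 + 1 = 2699/1000 = 2.699 bits/symbol.

2.699 bits/symbol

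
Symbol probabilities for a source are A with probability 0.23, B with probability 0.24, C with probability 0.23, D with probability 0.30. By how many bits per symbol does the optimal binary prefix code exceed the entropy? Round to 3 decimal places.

Entropy H = −Σ p log₂ p ≈ 1.9906 bits.
Huffman merges: 23/100+23/100→23/50; 6/25+3/10→27/50; 23/50+27/50→1. L = 2 ≈ 2.0000.
L − H = 2.0000 − 1.9906 = 0.009 bits.

0.009 bits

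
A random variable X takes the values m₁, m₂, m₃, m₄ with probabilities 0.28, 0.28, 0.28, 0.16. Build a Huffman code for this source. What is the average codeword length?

Repeatedly combine the two least-probable nodes; the expected code length is the sum of the merged weights.
merge 4/25 + 7/25 → 11/25
merge 7/25 + 7/25 → 14/25
merge 11/25 + 14/25 → 1
L = 11/25 + 14/25 + 1 = 2 bits/symbol.

2 bits/symbol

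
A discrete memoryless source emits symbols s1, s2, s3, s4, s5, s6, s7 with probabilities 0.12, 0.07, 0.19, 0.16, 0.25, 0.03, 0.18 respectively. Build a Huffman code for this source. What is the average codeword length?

2.66 bits/symbol

Repeatedly combine the two least-probable nodes; the expected code length is the sum of the merged weights.
merge 3/100 + 7/100 → 1/10
merge 1/10 + 3/25 → 11/50
merge 4/25 + 9/50 → 17/50
merge 19/100 + 11/50 → 41/100
merge 1/4 + 17/50 → 59/100
merge 41/100 + 59/100 → 1
L = 1/10 + 11/50 + 17/50 + 41/100 + 59/100 + 1 = 133/50 = 2.66 bits/symbol.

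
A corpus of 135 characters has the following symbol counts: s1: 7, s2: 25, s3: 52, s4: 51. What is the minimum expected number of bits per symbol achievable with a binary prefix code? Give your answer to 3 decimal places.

1.852 bits/symbol

Probabilities are the counts divided by 135.
Repeatedly combine the two least-probable nodes; the expected code length is the sum of the merged weights.
merge 7/135 + 5/27 → 32/135
merge 32/135 + 17/45 → 83/135
merge 52/135 + 83/135 → 1
L = 32/135 + 83/135 + 1 = 50/27 ≈ 1.852 bits/symbol.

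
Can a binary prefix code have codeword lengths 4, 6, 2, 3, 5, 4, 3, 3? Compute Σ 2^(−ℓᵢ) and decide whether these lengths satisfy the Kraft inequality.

With common denominator 2^6 = 64: Σ 2^(−ℓᵢ) = 4/64 + 1/64 + 16/64 + 8/64 + 2/64 + 4/64 + 8/64 + 8/64 = 51/64 = 0.796875.
Kraft's inequality requires Σ ≤ 1; here Σ = 0.796875 ≤ 1, so such a prefix code exists.

0.796875; yes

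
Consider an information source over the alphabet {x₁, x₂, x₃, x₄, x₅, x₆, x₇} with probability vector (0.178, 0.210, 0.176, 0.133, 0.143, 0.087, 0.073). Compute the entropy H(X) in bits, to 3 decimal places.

H = −Σ pᵢ log₂ pᵢ.
−0.178·log₂(0.178) = 0.4432
−0.210·log₂(0.210) = 0.4728
−0.176·log₂(0.176) = 0.4411
−0.133·log₂(0.133) = 0.3871
−0.143·log₂(0.143) = 0.4012
−0.087·log₂(0.087) = 0.3065
−0.073·log₂(0.073) = 0.2756
Sum ≈ 2.7276 → 2.728 bits.

2.728 bits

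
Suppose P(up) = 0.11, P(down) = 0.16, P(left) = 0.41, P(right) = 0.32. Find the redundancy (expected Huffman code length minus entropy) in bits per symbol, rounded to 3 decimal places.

Entropy H = −Σ p log₂ p ≈ 1.8267 bits.
Huffman merges: 11/100+4/25→27/100; 27/100+8/25→59/100; 41/100+59/100→1. L = 93/50 ≈ 1.8600.
L − H = 1.8600 − 1.8267 = 0.033 bits.

0.033 bits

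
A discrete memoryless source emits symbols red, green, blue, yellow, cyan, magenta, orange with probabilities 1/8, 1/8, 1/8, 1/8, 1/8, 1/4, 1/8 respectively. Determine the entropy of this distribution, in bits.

Each probability is a power of 1/2, so log₂(1/p) is an integer.
H = Σ p·log₂(1/p) = 1/8·3 + 1/8·3 + 1/8·3 + 1/8·3 + 1/8·3 + 1/4·2 + 1/8·3 = 2.75 bits.

2.75 bits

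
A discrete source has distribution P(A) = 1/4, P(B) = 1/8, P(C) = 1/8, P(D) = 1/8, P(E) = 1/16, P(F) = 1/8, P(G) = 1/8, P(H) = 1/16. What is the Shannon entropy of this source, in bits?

Each probability is a power of 1/2, so log₂(1/p) is an integer.
H = Σ p·log₂(1/p) = 1/4·2 + 1/8·3 + 1/8·3 + 1/8·3 + 1/16·4 + 1/8·3 + 1/8·3 + 1/16·4 = 2.875 bits.

2.875 bits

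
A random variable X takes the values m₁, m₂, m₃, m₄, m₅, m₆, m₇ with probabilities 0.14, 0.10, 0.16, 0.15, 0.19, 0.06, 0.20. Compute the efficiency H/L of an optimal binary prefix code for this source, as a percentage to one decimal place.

98.4%

Entropy H = −Σ p log₂ p ≈ 2.7260 bits.
Huffman merges: 3/50+1/10→4/25; 7/50+3/20→29/100; 4/25+4/25→8/25; 19/100+1/5→39/100; 29/100+8/25→61/100; 39/100+61/100→1. L = 277/100 ≈ 2.7700.
Efficiency = H/L = 2.7260/2.7700 = 98.4%.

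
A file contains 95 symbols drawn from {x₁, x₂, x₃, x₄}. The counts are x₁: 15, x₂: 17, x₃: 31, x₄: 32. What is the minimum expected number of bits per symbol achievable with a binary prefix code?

Probabilities are the counts divided by 95.
Repeatedly combine the two least-probable nodes; the expected code length is the sum of the merged weights.
merge 3/19 + 17/95 → 32/95
merge 31/95 + 32/95 → 63/95
merge 32/95 + 63/95 → 1
L = 32/95 + 63/95 + 1 = 2 bits/symbol.

2 bits/symbol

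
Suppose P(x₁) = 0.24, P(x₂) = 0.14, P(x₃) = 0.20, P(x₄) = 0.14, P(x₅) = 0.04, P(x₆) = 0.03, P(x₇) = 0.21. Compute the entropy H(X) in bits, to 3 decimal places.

H = −Σ pᵢ log₂ pᵢ.
−0.24·log₂(0.24) = 0.4941
−0.14·log₂(0.14) = 0.3971
−0.20·log₂(0.20) = 0.4644
−0.14·log₂(0.14) = 0.3971
−0.04·log₂(0.04) = 0.1858
−0.03·log₂(0.03) = 0.1518
−0.21·log₂(0.21) = 0.4728
Sum ≈ 2.5631 → 2.563 bits.

2.563 bits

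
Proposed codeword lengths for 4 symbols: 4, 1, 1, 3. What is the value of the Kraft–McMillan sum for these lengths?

1.1875

With common denominator 2^4 = 16: Σ 2^(−ℓᵢ) = 1/16 + 8/16 + 8/16 + 2/16 = 19/16 = 1.1875.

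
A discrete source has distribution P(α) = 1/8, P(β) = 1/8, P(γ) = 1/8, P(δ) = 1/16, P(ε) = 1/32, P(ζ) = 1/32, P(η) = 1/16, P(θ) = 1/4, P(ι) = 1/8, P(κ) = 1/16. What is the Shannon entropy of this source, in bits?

3.0625 bits

Each probability is a power of 1/2, so log₂(1/p) is an integer.
H = Σ p·log₂(1/p) = 1/8·3 + 1/8·3 + 1/8·3 + 1/16·4 + 1/32·5 + 1/32·5 + 1/16·4 + 1/4·2 + 1/8·3 + 1/16·4 = 3.0625 bits.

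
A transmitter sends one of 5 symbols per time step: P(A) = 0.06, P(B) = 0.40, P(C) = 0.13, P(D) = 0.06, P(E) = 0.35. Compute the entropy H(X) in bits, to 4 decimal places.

H = −Σ pᵢ log₂ pᵢ.
−0.06·log₂(0.06) = 0.2435
−0.40·log₂(0.40) = 0.5288
−0.13·log₂(0.13) = 0.3826
−0.06·log₂(0.06) = 0.2435
−0.35·log₂(0.35) = 0.5301
Sum ≈ 1.9286 → 1.9286 bits.

1.9286 bits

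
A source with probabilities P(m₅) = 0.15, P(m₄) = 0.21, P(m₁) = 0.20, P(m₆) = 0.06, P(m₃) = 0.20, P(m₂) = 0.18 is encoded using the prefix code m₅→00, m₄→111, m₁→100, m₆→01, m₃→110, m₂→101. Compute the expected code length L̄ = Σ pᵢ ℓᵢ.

L̄ = Σ pᵢ·ℓᵢ = 0.15·2 + 0.21·3 + 0.20·3 + 0.06·2 + 0.20·3 + 0.18·3 = 2.79 bits/symbol.

2.79 bits/symbol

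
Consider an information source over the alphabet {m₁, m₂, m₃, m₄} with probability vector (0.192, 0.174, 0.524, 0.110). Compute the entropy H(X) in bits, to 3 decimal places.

H = −Σ pᵢ log₂ pᵢ.
−0.192·log₂(0.192) = 0.4571
−0.174·log₂(0.174) = 0.4390
−0.524·log₂(0.524) = 0.4886
−0.110·log₂(0.110) = 0.3503
Sum ≈ 1.7349 → 1.735 bits.

1.735 bits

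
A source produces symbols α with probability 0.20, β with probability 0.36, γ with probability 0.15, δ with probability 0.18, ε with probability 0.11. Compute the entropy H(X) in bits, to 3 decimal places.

H = −Σ pᵢ log₂ pᵢ.
−0.20·log₂(0.20) = 0.4644
−0.36·log₂(0.36) = 0.5306
−0.15·log₂(0.15) = 0.4105
−0.18·log₂(0.18) = 0.4453
−0.11·log₂(0.11) = 0.3503
Sum ≈ 2.2011 → 2.201 bits.

2.201 bits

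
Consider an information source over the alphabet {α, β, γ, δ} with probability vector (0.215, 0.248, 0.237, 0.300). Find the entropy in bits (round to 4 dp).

1.9890 bits

H = −Σ pᵢ log₂ pᵢ.
−0.215·log₂(0.215) = 0.4768
−0.248·log₂(0.248) = 0.4989
−0.237·log₂(0.237) = 0.4923
−0.300·log₂(0.300) = 0.5211
Sum ≈ 1.9890 → 1.9890 bits.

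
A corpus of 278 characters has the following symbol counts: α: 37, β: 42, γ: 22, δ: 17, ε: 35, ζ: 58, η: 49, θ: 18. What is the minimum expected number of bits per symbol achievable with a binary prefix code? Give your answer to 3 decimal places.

2.917 bits/symbol

Probabilities are the counts divided by 278.
Repeatedly combine the two least-probable nodes; the expected code length is the sum of the merged weights.
merge 17/278 + 9/139 → 35/278
merge 11/139 + 35/278 → 57/278
merge 35/278 + 37/278 → 36/139
merge 21/139 + 49/278 → 91/278
merge 57/278 + 29/139 → 115/278
merge 36/139 + 91/278 → 163/278
merge 115/278 + 163/278 → 1
L = 35/278 + 57/278 + 36/139 + 91/278 + 115/278 + 163/278 + 1 = 811/278 ≈ 2.917 bits/symbol.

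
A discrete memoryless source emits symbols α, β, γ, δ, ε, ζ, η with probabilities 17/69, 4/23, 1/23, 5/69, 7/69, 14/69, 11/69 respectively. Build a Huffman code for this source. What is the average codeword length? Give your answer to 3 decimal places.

Repeatedly combine the two least-probable nodes; the expected code length is the sum of the merged weights.
merge 1/23 + 5/69 → 8/69
merge 7/69 + 8/69 → 5/23
merge 11/69 + 4/23 → 1/3
merge 14/69 + 5/23 → 29/69
merge 17/69 + 1/3 → 40/69
merge 29/69 + 40/69 → 1
L = 8/69 + 5/23 + 1/3 + 29/69 + 40/69 + 1 = 8/3 ≈ 2.667 bits/symbol.

2.667 bits/symbol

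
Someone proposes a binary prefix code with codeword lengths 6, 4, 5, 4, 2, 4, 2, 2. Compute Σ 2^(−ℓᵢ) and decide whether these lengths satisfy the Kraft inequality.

With common denominator 2^6 = 64: Σ 2^(−ℓᵢ) = 1/64 + 4/64 + 2/64 + 4/64 + 16/64 + 4/64 + 16/64 + 16/64 = 63/64 = 0.984375.
Kraft's inequality requires Σ ≤ 1; here Σ = 0.984375 ≤ 1, so such a prefix code exists.

0.984375; yes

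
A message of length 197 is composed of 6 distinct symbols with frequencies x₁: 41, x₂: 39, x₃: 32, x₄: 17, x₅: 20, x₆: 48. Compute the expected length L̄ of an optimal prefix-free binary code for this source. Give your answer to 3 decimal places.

2.538 bits/symbol

Probabilities are the counts divided by 197.
Repeatedly combine the two least-probable nodes; the expected code length is the sum of the merged weights.
merge 17/197 + 20/197 → 37/197
merge 32/197 + 37/197 → 69/197
merge 39/197 + 41/197 → 80/197
merge 48/197 + 69/197 → 117/197
merge 80/197 + 117/197 → 1
L = 37/197 + 69/197 + 80/197 + 117/197 + 1 = 500/197 ≈ 2.538 bits/symbol.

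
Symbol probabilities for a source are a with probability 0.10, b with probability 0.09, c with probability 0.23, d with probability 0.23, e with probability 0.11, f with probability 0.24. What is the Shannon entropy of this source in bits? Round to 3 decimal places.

2.465 bits

H = −Σ pᵢ log₂ pᵢ.
−0.10·log₂(0.10) = 0.3322
−0.09·log₂(0.09) = 0.3127
−0.23·log₂(0.23) = 0.4877
−0.23·log₂(0.23) = 0.4877
−0.11·log₂(0.11) = 0.3503
−0.24·log₂(0.24) = 0.4941
Sum ≈ 2.4646 → 2.465 bits.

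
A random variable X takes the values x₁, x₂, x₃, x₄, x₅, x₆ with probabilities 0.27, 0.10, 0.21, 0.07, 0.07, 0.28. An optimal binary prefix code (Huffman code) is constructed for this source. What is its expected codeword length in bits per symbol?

Repeatedly combine the two least-probable nodes; the expected code length is the sum of the merged weights.
merge 7/100 + 7/100 → 7/50
merge 1/10 + 7/50 → 6/25
merge 21/100 + 6/25 → 9/20
merge 27/100 + 7/25 → 11/20
merge 9/20 + 11/20 → 1
L = 7/50 + 6/25 + 9/20 + 11/20 + 1 = 119/50 = 2.38 bits/symbol.

2.38 bits/symbol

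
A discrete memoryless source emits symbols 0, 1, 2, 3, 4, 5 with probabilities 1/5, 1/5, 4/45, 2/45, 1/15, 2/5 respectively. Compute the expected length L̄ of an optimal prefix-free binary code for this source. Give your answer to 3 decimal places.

2.311 bits/symbol

Repeatedly combine the two least-probable nodes; the expected code length is the sum of the merged weights.
merge 2/45 + 1/15 → 1/9
merge 4/45 + 1/9 → 1/5
merge 1/5 + 1/5 → 2/5
merge 1/5 + 2/5 → 3/5
merge 2/5 + 3/5 → 1
L = 1/9 + 1/5 + 2/5 + 3/5 + 1 = 104/45 ≈ 2.311 bits/symbol.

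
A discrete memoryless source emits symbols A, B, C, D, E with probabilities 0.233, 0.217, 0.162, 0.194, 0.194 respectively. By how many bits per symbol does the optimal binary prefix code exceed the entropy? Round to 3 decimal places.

Entropy H = −Σ p log₂ p ≈ 2.3114 bits.
Huffman merges: 81/500+97/500→89/250; 97/500+217/1000→411/1000; 233/1000+89/250→589/1000; 411/1000+589/1000→1. L = 589/250 ≈ 2.3560.
L − H = 2.3560 − 2.3114 = 0.045 bits.

0.045 bits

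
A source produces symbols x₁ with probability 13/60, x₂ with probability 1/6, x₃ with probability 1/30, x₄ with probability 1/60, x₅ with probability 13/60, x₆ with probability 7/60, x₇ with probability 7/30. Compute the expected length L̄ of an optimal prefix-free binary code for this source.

Repeatedly combine the two least-probable nodes; the expected code length is the sum of the merged weights.
merge 1/60 + 1/30 → 1/20
merge 1/20 + 7/60 → 1/6
merge 1/6 + 1/6 → 1/3
merge 13/60 + 13/60 → 13/30
merge 7/30 + 1/3 → 17/30
merge 13/30 + 17/30 → 1
L = 1/20 + 1/6 + 1/3 + 13/30 + 17/30 + 1 = 51/20 = 2.55 bits/symbol.

2.55 bits/symbol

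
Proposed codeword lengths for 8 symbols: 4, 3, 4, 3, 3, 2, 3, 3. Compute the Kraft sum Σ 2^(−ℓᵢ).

With common denominator 2^4 = 16: Σ 2^(−ℓᵢ) = 1/16 + 2/16 + 1/16 + 2/16 + 2/16 + 4/16 + 2/16 + 2/16 = 16/16 = 1.

1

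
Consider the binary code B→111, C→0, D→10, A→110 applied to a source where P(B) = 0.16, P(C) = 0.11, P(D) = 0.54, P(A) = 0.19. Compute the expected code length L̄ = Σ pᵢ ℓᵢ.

L̄ = Σ pᵢ·ℓᵢ = 0.16·3 + 0.11·1 + 0.54·2 + 0.19·3 = 2.24 bits/symbol.

2.24 bits/symbol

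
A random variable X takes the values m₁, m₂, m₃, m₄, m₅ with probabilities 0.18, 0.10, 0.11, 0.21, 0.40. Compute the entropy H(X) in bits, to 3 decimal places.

2.129 bits

H = −Σ pᵢ log₂ pᵢ.
−0.18·log₂(0.18) = 0.4453
−0.10·log₂(0.10) = 0.3322
−0.11·log₂(0.11) = 0.3503
−0.21·log₂(0.21) = 0.4728
−0.40·log₂(0.40) = 0.5288
Sum ≈ 2.1294 → 2.129 bits.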